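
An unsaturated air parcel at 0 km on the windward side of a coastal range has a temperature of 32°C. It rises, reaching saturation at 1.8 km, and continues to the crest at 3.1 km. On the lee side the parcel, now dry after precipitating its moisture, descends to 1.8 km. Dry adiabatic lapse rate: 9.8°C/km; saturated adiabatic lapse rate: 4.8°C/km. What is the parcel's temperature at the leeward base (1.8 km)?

Dry to 1800 m: -9.8 × 1.8 km = -17.64°C, so T = 14.36°C.
Saturated to 3100 m: -4.8 × 1.3 km = -6.24°C, so T = 8.12°C.
Dry descent to 1800 m: +9.8 × 1.3 km = +12.74°C, so T = 20.86°C.

20.86°C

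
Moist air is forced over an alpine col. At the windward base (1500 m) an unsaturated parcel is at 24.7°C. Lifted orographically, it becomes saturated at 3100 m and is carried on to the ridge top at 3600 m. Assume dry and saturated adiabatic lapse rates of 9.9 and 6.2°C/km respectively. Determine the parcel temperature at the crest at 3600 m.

Dry to 3100 m: -9.9 × 1.6 km = -15.84°C, so T = 8.86°C.
Saturated to 3600 m: -6.2 × 0.5 km = -3.1°C, so T = 5.76°C.

5.76°C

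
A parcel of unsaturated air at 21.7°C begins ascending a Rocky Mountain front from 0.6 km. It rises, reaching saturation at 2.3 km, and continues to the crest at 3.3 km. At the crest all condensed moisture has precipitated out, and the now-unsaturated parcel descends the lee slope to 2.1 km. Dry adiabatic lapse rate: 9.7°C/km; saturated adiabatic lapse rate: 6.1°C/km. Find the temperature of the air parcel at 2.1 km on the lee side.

10.75°C

600 → 2300 m (dry, 9.7°C/km): ΔT = -9.7 × 1.7 = -16.49°C → T = 5.21°C
2300 → 3300 m (saturated, 6.1°C/km): ΔT = -6.1 × 1 = -6.1°C → T = -0.89°C
3300 → 2100 m (dry descent, 9.7°C/km): ΔT = +9.7 × 1.2 = +11.64°C → T = 10.75°C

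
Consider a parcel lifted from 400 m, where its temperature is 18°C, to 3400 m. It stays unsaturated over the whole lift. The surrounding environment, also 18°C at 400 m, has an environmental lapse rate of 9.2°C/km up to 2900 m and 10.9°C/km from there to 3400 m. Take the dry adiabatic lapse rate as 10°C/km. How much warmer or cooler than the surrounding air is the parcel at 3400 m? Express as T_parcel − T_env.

Parcel:
  Dry to 3400 m: -10 × 3 km = -30°C, so T = -12°C.
Environment:
  Environment, lower layer to 2900 m: -9.2 × 2.5 km = -23°C, so T = -5°C.
  Environment, upper layer to 3400 m: -10.9 × 0.5 km = -5.45°C, so T = -10.45°C.
T_parcel − T_env = -12 − (-10.45) = -1.55°C

-1.55°C (parcel cooler than environment)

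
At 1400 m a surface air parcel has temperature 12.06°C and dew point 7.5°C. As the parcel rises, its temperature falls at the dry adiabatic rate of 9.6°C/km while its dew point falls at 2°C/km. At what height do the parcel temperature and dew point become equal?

2000 m

T and T_d converge at 9.6 − 2 = 7.6°C per km
Height above start = (12.06 − 7.5) / 7.6 = 0.6 km
LCL altitude = 1400 m + 600 m = 2000 m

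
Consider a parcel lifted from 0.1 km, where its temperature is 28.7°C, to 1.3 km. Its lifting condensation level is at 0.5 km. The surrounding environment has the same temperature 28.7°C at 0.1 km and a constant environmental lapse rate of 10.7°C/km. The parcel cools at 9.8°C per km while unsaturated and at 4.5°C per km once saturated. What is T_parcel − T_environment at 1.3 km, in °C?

Parcel:
  100–500 m, dry: Δz = 0.4 km ⇒ ΔT = -3.92°C; T = 24.78°C
  500–1300 m, saturated: Δz = 0.8 km ⇒ ΔT = -3.6°C; T = 21.18°C
Environment:
  100–1300 m, environment: Δz = 1.2 km ⇒ ΔT = -12.84°C; T = 15.86°C
T_parcel − T_env = 21.18 − 15.86 = +5.32°C

+5.32°C (parcel warmer than environment)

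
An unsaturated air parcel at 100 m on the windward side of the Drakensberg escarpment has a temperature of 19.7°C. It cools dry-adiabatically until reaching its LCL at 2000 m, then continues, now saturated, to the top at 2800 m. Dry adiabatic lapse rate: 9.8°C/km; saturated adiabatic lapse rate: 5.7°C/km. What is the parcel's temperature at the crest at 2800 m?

-3.48°C

100 → 2000 m (dry, 9.8°C/km): ΔT = -9.8 × 1.9 = -18.62°C → T = 1.08°C
2000 → 2800 m (saturated, 5.7°C/km): ΔT = -5.7 × 0.8 = -4.56°C → T = -3.48°C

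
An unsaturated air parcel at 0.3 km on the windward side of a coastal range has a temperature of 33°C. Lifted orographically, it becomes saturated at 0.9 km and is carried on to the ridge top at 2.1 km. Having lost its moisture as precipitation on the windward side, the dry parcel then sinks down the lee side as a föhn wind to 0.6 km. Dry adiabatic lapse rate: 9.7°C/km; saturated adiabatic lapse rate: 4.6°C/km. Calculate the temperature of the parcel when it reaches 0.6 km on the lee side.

36.21°C

From 300 m to 900 m (dry): cools by 9.7 × 0.6 = 5.82°C, giving 27.18°C.
From 900 m to 2100 m (saturated): cools by 4.6 × 1.2 = 5.52°C, giving 21.66°C.
From 2100 m to 600 m (dry descent): warms by 9.7 × 1.5 = 14.55°C, giving 36.21°C.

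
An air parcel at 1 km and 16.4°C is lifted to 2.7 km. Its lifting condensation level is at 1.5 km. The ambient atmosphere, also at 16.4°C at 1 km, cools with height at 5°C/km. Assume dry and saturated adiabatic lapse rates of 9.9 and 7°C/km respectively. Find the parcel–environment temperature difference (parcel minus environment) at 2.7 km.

Parcel:
  1000–1500 m, dry: Δz = 0.5 km ⇒ ΔT = -4.95°C; T = 11.45°C
  1500–2700 m, saturated: Δz = 1.2 km ⇒ ΔT = -8.4°C; T = 3.05°C
Environment:
  1000–2700 m, environment: Δz = 1.7 km ⇒ ΔT = -8.5°C; T = 7.9°C
T_parcel − T_env = 3.05 − 7.9 = -4.85°C

-4.85°C (parcel cooler than environment)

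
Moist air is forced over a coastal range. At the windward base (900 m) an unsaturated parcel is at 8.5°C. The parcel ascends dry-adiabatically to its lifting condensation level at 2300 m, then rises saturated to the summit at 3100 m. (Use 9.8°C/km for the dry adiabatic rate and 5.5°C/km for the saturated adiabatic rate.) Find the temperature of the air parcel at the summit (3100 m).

-9.62°C

From 900 m to 2300 m (dry): cools by 9.8 × 1.4 = 13.72°C, giving -5.22°C.
From 2300 m to 3100 m (saturated): cools by 5.5 × 0.8 = 4.4°C, giving -9.62°C.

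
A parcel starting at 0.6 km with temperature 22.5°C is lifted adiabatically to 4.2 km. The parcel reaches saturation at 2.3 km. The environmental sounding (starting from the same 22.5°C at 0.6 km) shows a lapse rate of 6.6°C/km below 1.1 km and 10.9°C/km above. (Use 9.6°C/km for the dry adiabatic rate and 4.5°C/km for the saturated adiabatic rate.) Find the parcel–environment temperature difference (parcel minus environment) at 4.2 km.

+12.22°C (parcel warmer than environment)

Parcel:
  600 → 2300 m (dry, 9.6°C/km): ΔT = -9.6 × 1.7 = -16.32°C → T = 6.18°C
  2300 → 4200 m (saturated, 4.5°C/km): ΔT = -4.5 × 1.9 = -8.55°C → T = -2.37°C
Environment:
  600 → 1100 m (environment, lower layer, 6.6°C/km): ΔT = -6.6 × 0.5 = -3.3°C → T = 19.2°C
  1100 → 4200 m (environment, upper layer, 10.9°C/km): ΔT = -10.9 × 3.1 = -33.79°C → T = -14.59°C
T_parcel − T_env = -2.37 − (-14.59) = +12.22°C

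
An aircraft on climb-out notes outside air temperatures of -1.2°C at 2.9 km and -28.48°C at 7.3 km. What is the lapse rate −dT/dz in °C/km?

Γ = −ΔT/Δz = (-1.2 − (-28.48)) / (7300 − 2900) m
  = 27.28°C / 4.4 km = 6.2°C/km

6.2°C/km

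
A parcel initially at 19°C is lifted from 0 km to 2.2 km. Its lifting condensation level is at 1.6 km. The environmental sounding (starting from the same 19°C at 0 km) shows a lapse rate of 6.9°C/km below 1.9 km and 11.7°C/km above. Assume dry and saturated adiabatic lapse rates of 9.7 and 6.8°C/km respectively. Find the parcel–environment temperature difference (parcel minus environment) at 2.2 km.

Parcel:
  0–1600 m, dry: Δz = 1.6 km ⇒ ΔT = -15.52°C; T = 3.48°C
  1600–2200 m, saturated: Δz = 0.6 km ⇒ ΔT = -4.08°C; T = -0.6°C
Environment:
  0–1900 m, environment, lower layer: Δz = 1.9 km ⇒ ΔT = -13.11°C; T = 5.89°C
  1900–2200 m, environment, upper layer: Δz = 0.3 km ⇒ ΔT = -3.51°C; T = 2.38°C
T_parcel − T_env = -0.6 − 2.38 = -2.98°C

-2.98°C (parcel cooler than environment)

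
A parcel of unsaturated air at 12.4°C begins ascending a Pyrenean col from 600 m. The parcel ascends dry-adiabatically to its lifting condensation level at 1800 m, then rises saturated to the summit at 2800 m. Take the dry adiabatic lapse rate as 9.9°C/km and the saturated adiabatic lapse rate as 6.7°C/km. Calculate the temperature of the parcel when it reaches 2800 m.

-6.18°C

From 600 m to 1800 m (dry): cools by 9.9 × 1.2 = 11.88°C, giving 0.52°C.
From 1800 m to 2800 m (saturated): cools by 6.7 × 1 = 6.7°C, giving -6.18°C.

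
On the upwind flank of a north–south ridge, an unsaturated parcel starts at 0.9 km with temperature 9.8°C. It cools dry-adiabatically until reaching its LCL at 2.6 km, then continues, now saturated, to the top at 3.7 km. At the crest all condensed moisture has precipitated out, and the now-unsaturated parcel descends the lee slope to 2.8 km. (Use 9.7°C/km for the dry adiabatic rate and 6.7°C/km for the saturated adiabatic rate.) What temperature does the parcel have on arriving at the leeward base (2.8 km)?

900–2600 m, dry: Δz = 1.7 km ⇒ ΔT = -16.49°C; T = -6.69°C
2600–3700 m, saturated: Δz = 1.1 km ⇒ ΔT = -7.37°C; T = -14.06°C
3700–2800 m, dry descent: Δz = 0.9 km ⇒ ΔT = +8.73°C; T = -5.33°C

-5.33°C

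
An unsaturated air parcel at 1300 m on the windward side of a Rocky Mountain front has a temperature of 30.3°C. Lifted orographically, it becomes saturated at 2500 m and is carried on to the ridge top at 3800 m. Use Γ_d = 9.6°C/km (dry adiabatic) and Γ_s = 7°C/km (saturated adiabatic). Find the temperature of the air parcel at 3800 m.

Dry to 2500 m: -9.6 × 1.2 km = -11.52°C, so T = 18.78°C.
Saturated to 3800 m: -7 × 1.3 km = -9.1°C, so T = 9.68°C.

9.68°C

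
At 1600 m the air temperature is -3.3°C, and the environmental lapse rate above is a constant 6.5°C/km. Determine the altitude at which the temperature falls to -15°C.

Height above start = (-3.3 − (-15)) / 6.5 = 1.8 km
Altitude = 1600 m + 1800 m = 3400 m

3400 m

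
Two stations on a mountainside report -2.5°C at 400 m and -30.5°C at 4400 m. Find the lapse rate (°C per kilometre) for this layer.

7°C/km

Γ = −ΔT/Δz = (-2.5 − (-30.5)) / (4400 − 400) m
  = 28°C / 4 km = 7°C/km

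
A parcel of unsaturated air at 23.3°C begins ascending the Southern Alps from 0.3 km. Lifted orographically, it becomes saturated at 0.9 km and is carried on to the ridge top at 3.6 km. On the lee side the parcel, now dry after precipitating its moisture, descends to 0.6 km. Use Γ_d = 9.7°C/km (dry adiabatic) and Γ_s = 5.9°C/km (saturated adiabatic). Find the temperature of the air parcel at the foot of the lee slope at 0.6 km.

30.65°C

300 → 900 m (dry, 9.7°C/km): ΔT = -9.7 × 0.6 = -5.82°C → T = 17.48°C
900 → 3600 m (saturated, 5.9°C/km): ΔT = -5.9 × 2.7 = -15.93°C → T = 1.55°C
3600 → 600 m (dry descent, 9.7°C/km): ΔT = +9.7 × 3 = +29.1°C → T = 30.65°C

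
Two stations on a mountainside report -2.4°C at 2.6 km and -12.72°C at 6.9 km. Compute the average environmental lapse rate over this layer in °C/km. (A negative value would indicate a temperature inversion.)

2.4°C/km

Γ = −ΔT/Δz = (-2.4 − (-12.72)) / (6900 − 2600) m
  = 10.32°C / 4.3 km = 2.4°C/km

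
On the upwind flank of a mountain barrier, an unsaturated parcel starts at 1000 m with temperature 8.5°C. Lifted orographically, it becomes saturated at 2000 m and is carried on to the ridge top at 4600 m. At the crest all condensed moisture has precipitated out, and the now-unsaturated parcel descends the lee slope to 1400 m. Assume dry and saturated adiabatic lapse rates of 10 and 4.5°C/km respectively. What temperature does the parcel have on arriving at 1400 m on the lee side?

18.8°C

1000 → 2000 m (dry, 10°C/km): ΔT = -10 × 1 = -10°C → T = -1.5°C
2000 → 4600 m (saturated, 4.5°C/km): ΔT = -4.5 × 2.6 = -11.7°C → T = -13.2°C
4600 → 1400 m (dry descent, 10°C/km): ΔT = +10 × 3.2 = +32°C → T = 18.8°C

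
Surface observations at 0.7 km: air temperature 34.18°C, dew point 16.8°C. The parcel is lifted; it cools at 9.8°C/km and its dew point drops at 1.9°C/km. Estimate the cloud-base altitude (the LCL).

2.9 km

T and T_d converge at 9.8 − 1.9 = 7.9°C per km
Height above start = (34.18 − 16.8) / 7.9 = 2.2 km
LCL altitude = 700 m + 2200 m = 2900 m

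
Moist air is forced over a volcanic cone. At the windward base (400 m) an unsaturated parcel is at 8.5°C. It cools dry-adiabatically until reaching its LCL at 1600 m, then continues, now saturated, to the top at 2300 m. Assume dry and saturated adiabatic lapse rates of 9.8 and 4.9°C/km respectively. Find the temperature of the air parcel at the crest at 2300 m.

-6.69°C

From 400 m to 1600 m (dry): cools by 9.8 × 1.2 = 11.76°C, giving -3.26°C.
From 1600 m to 2300 m (saturated): cools by 4.9 × 0.7 = 3.43°C, giving -6.69°C.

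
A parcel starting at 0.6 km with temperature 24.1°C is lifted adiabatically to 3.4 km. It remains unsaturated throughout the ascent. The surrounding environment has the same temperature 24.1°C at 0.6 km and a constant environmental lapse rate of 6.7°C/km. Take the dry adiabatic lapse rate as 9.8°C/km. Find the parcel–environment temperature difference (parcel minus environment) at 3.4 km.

-8.68°C (parcel cooler than environment)

Parcel:
  From 600 m to 3400 m (dry): cools by 9.8 × 2.8 = 27.44°C, giving -3.34°C.
Environment:
  From 600 m to 3400 m (environment): cools by 6.7 × 2.8 = 18.76°C, giving 5.34°C.
T_parcel − T_env = -3.34 − 5.34 = -8.68°C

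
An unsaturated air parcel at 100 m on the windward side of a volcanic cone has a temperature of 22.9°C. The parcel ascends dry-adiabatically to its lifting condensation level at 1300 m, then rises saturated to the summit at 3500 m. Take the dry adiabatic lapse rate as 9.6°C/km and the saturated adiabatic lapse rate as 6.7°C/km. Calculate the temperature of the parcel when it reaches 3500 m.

-3.36°C

100 → 1300 m (dry, 9.6°C/km): ΔT = -9.6 × 1.2 = -11.52°C → T = 11.38°C
1300 → 3500 m (saturated, 6.7°C/km): ΔT = -6.7 × 2.2 = -14.74°C → T = -3.36°C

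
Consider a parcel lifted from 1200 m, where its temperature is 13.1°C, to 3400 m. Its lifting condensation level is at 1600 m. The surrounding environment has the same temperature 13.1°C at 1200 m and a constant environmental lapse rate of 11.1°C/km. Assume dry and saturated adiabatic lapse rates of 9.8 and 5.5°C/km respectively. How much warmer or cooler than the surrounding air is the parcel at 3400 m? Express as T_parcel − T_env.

Parcel:
  1200 → 1600 m (dry, 9.8°C/km): ΔT = -9.8 × 0.4 = -3.92°C → T = 9.18°C
  1600 → 3400 m (saturated, 5.5°C/km): ΔT = -5.5 × 1.8 = -9.9°C → T = -0.72°C
Environment:
  1200 → 3400 m (environment, 11.1°C/km): ΔT = -11.1 × 2.2 = -24.42°C → T = -11.32°C
T_parcel − T_env = -0.72 − (-11.32) = +10.6°C

+10.6°C (parcel warmer than environment)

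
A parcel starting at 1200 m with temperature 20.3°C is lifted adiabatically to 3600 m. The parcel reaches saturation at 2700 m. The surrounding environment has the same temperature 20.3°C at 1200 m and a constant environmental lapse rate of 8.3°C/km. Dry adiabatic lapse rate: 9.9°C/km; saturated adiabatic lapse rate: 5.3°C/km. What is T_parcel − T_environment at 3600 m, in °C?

+0.3°C (parcel warmer than environment)

Parcel:
  Dry to 2700 m: -9.9 × 1.5 km = -14.85°C, so T = 5.45°C.
  Saturated to 3600 m: -5.3 × 0.9 km = -4.77°C, so T = 0.68°C.
Environment:
  Environment to 3600 m: -8.3 × 2.4 km = -19.92°C, so T = 0.38°C.
T_parcel − T_env = 0.68 − 0.38 = +0.3°C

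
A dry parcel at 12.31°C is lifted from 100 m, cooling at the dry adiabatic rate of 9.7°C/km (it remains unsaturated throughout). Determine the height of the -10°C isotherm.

2400 m

Height above start = (12.31 − (-10)) / 9.7 = 2.3 km
Altitude = 100 m + 2300 m = 2400 m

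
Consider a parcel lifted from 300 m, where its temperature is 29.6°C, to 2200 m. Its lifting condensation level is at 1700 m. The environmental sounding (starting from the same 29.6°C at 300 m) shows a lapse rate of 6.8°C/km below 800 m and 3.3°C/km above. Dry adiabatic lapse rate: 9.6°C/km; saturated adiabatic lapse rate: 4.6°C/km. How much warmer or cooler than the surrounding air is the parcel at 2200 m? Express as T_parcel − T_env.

-7.72°C (parcel cooler than environment)

Parcel:
  From 300 m to 1700 m (dry): cools by 9.6 × 1.4 = 13.44°C, giving 16.16°C.
  From 1700 m to 2200 m (saturated): cools by 4.6 × 0.5 = 2.3°C, giving 13.86°C.
Environment:
  From 300 m to 800 m (environment, lower layer): cools by 6.8 × 0.5 = 3.4°C, giving 26.2°C.
  From 800 m to 2200 m (environment, upper layer): cools by 3.3 × 1.4 = 4.62°C, giving 21.58°C.
T_parcel − T_env = 13.86 − 21.58 = -7.72°C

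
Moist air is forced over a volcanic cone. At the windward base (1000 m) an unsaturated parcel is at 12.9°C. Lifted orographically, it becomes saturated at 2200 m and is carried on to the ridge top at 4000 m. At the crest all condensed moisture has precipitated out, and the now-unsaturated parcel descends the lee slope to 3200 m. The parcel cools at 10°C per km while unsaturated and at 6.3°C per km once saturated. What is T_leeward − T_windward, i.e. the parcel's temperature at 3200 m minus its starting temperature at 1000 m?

-15.34°C

From 1000 m to 2200 m (dry): cools by 10 × 1.2 = 12°C, giving 0.9°C.
From 2200 m to 4000 m (saturated): cools by 6.3 × 1.8 = 11.34°C, giving -10.44°C.
From 4000 m to 3200 m (dry descent): warms by 10 × 0.8 = 8°C, giving -2.44°C.
Net change vs windward start: -2.44 − 12.9 = -15.34°C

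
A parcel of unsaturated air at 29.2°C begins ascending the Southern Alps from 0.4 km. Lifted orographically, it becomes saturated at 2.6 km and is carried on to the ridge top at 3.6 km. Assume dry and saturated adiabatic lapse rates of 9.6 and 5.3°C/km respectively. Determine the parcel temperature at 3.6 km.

400 → 2600 m (dry, 9.6°C/km): ΔT = -9.6 × 2.2 = -21.12°C → T = 8.08°C
2600 → 3600 m (saturated, 5.3°C/km): ΔT = -5.3 × 1 = -5.3°C → T = 2.78°C

2.78°C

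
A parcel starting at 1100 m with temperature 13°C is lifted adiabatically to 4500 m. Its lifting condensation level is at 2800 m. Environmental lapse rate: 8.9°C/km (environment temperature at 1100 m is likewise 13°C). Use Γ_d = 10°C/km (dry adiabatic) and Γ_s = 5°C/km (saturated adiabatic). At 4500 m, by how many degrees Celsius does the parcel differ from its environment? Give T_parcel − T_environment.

+4.76°C (parcel warmer than environment)

Parcel:
  From 1100 m to 2800 m (dry): cools by 10 × 1.7 = 17°C, giving -4°C.
  From 2800 m to 4500 m (saturated): cools by 5 × 1.7 = 8.5°C, giving -12.5°C.
Environment:
  From 1100 m to 4500 m (environment): cools by 8.9 × 3.4 = 30.26°C, giving -17.26°C.
T_parcel − T_env = -12.5 − (-17.26) = +4.76°C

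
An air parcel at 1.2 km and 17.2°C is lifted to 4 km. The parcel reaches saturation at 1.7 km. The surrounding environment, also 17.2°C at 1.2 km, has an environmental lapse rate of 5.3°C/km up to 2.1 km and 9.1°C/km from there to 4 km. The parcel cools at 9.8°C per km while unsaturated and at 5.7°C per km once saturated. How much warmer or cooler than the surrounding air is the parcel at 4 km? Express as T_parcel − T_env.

Parcel:
  1200 → 1700 m (dry, 9.8°C/km): ΔT = -9.8 × 0.5 = -4.9°C → T = 12.3°C
  1700 → 4000 m (saturated, 5.7°C/km): ΔT = -5.7 × 2.3 = -13.11°C → T = -0.81°C
Environment:
  1200 → 2100 m (environment, lower layer, 5.3°C/km): ΔT = -5.3 × 0.9 = -4.77°C → T = 12.43°C
  2100 → 4000 m (environment, upper layer, 9.1°C/km): ΔT = -9.1 × 1.9 = -17.29°C → T = -4.86°C
T_parcel − T_env = -0.81 − (-4.86) = +4.05°C

+4.05°C (parcel warmer than environment)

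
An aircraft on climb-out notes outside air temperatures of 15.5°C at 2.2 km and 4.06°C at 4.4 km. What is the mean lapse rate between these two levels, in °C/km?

5.2°C/km

Γ = −ΔT/Δz = (15.5 − 4.06) / (4400 − 2200) m
  = 11.44°C / 2.2 km = 5.2°C/km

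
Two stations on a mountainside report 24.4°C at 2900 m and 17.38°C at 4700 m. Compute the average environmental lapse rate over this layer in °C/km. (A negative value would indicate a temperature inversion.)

Γ = −ΔT/Δz = (24.4 − 17.38) / (4700 − 2900) m
  = 7.02°C / 1.8 km = 3.9°C/km

3.9°C/km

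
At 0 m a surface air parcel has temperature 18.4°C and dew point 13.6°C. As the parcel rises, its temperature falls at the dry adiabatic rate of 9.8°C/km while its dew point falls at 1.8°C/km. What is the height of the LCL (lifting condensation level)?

T and T_d converge at 9.8 − 1.8 = 8°C per km
Height above start = (18.4 − 13.6) / 8 = 0.6 km
LCL altitude = 0 m + 600 m = 600 m

600 m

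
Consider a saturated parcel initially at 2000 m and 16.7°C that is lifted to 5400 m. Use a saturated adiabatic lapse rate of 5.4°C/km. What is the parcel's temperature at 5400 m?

-1.66°C

Saturated adiabatic to 5400 m: -5.4 × 3.4 km = -18.36°C, so T = -1.66°C.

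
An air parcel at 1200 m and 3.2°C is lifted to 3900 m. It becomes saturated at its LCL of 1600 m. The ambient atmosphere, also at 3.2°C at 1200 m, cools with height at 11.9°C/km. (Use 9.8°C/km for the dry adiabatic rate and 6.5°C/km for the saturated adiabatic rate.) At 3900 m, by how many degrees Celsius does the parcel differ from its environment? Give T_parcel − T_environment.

Parcel:
  Dry to 1600 m: -9.8 × 0.4 km = -3.92°C, so T = -0.72°C.
  Saturated to 3900 m: -6.5 × 2.3 km = -14.95°C, so T = -15.67°C.
Environment:
  Environment to 3900 m: -11.9 × 2.7 km = -32.13°C, so T = -28.93°C.
T_parcel − T_env = -15.67 − (-28.93) = +13.26°C

+13.26°C (parcel warmer than environment)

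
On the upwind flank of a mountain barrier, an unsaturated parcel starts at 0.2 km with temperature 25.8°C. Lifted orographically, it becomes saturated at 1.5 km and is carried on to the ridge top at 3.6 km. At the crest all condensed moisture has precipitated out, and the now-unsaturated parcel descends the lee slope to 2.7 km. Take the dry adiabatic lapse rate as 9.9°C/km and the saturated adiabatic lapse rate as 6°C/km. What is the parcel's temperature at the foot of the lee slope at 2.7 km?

9.24°C

Dry to 1500 m: -9.9 × 1.3 km = -12.87°C, so T = 12.93°C.
Saturated to 3600 m: -6 × 2.1 km = -12.6°C, so T = 0.33°C.
Dry descent to 2700 m: +9.9 × 0.9 km = +8.91°C, so T = 9.24°C.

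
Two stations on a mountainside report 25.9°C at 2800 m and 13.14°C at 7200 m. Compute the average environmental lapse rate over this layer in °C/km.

2.9°C/km

Γ = −ΔT/Δz = (25.9 − 13.14) / (7200 − 2800) m
  = 12.76°C / 4.4 km = 2.9°C/km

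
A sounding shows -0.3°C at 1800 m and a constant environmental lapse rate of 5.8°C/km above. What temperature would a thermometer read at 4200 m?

1800–4200 m, environmental: Δz = 2.4 km ⇒ ΔT = -13.92°C; T = -14.22°C

-14.22°C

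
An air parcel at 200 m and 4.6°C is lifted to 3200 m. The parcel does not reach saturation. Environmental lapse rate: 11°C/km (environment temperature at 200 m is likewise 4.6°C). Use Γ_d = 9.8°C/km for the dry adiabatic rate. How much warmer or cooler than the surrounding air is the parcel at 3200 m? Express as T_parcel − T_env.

+3.6°C (parcel warmer than environment)

Parcel:
  Dry to 3200 m: -9.8 × 3 km = -29.4°C, so T = -24.8°C.
Environment:
  Environment to 3200 m: -11 × 3 km = -33°C, so T = -28.4°C.
T_parcel − T_env = -24.8 − (-28.4) = +3.6°C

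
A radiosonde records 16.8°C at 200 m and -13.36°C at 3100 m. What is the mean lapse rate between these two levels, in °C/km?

Γ = −ΔT/Δz = (16.8 − (-13.36)) / (3100 − 200) m
  = 30.16°C / 2.9 km = 10.4°C/km

10.4°C/km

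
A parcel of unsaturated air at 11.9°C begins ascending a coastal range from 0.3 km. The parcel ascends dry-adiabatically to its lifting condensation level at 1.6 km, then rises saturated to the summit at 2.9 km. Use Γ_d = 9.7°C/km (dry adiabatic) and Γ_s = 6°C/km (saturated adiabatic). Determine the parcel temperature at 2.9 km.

-8.51°C

300–1600 m, dry: Δz = 1.3 km ⇒ ΔT = -12.61°C; T = -0.71°C
1600–2900 m, saturated: Δz = 1.3 km ⇒ ΔT = -7.8°C; T = -8.51°C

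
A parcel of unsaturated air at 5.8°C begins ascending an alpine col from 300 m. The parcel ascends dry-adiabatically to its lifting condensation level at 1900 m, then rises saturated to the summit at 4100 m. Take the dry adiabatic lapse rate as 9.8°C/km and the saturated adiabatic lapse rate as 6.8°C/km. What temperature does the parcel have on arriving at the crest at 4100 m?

-24.84°C

From 300 m to 1900 m (dry): cools by 9.8 × 1.6 = 15.68°C, giving -9.88°C.
From 1900 m to 4100 m (saturated): cools by 6.8 × 2.2 = 14.96°C, giving -24.84°C.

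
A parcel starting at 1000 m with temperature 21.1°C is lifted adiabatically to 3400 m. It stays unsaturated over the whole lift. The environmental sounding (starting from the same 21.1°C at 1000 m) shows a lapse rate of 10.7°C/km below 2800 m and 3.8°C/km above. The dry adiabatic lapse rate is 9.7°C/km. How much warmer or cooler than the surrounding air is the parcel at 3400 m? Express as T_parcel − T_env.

Parcel:
  1000 → 3400 m (dry, 9.7°C/km): ΔT = -9.7 × 2.4 = -23.28°C → T = -2.18°C
Environment:
  1000 → 2800 m (environment, lower layer, 10.7°C/km): ΔT = -10.7 × 1.8 = -19.26°C → T = 1.84°C
  2800 → 3400 m (environment, upper layer, 3.8°C/km): ΔT = -3.8 × 0.6 = -2.28°C → T = -0.44°C
T_parcel − T_env = -2.18 − (-0.44) = -1.74°C

-1.74°C (parcel cooler than environment)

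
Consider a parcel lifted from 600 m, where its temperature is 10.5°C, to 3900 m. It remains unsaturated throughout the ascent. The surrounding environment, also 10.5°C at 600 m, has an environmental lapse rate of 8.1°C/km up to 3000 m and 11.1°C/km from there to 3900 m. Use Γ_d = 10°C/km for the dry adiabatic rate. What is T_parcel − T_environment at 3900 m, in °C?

-3.57°C (parcel cooler than environment)

Parcel:
  From 600 m to 3900 m (dry): cools by 10 × 3.3 = 33°C, giving -22.5°C.
Environment:
  From 600 m to 3000 m (environment, lower layer): cools by 8.1 × 2.4 = 19.44°C, giving -8.94°C.
  From 3000 m to 3900 m (environment, upper layer): cools by 11.1 × 0.9 = 9.99°C, giving -18.93°C.
T_parcel − T_env = -22.5 − (-18.93) = -3.57°C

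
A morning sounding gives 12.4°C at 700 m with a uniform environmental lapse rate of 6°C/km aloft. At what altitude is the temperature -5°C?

3600 m

Height above start = (12.4 − (-5)) / 6 = 2.9 km
Altitude = 700 m + 2900 m = 3600 m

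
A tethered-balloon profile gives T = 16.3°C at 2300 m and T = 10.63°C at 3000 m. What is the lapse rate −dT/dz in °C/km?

Γ = −ΔT/Δz = (16.3 − 10.63) / (3000 − 2300) m
  = 5.67°C / 0.7 km = 8.1°C/km

8.1°C/km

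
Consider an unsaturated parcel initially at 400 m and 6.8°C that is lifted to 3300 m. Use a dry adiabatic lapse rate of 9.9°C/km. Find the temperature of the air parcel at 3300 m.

-21.91°C

400 → 3300 m (dry adiabatic, 9.9°C/km): ΔT = -9.9 × 2.9 = -28.71°C → T = -21.91°C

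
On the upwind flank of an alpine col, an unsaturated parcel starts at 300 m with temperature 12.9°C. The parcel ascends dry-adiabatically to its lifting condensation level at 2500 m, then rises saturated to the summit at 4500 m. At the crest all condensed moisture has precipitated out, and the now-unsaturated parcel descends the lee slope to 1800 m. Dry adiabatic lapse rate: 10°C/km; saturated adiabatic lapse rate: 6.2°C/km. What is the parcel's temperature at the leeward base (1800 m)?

From 300 m to 2500 m (dry): cools by 10 × 2.2 = 22°C, giving -9.1°C.
From 2500 m to 4500 m (saturated): cools by 6.2 × 2 = 12.4°C, giving -21.5°C.
From 4500 m to 1800 m (dry descent): warms by 10 × 2.7 = 27°C, giving 5.5°C.

5.5°C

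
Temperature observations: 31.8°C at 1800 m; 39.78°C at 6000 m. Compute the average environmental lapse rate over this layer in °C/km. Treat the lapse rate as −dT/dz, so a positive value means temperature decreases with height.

-1.9°C/km

Γ = −ΔT/Δz = (31.8 − 39.78) / (6000 − 1800) m
  = -7.98°C / 4.2 km = -1.9°C/km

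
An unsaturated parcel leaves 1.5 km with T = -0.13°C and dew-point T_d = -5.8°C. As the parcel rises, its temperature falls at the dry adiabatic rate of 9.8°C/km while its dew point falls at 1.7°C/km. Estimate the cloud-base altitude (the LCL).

T and T_d converge at 9.8 − 1.7 = 8.1°C per km
Height above start = (-0.13 − (-5.8)) / 8.1 = 0.7 km
LCL altitude = 1500 m + 700 m = 2200 m

2.2 km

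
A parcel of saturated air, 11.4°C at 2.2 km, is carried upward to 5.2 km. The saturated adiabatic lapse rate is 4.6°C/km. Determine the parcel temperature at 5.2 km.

-2.4°C

Saturated adiabatic to 5200 m: -4.6 × 3 km = -13.8°C, so T = -2.4°C.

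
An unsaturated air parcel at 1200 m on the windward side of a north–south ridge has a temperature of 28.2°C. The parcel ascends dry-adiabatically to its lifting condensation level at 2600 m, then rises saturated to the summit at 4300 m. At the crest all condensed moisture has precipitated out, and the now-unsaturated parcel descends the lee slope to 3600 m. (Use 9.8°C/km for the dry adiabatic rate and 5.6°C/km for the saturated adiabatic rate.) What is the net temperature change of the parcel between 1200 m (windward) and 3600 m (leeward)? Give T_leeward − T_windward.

Dry to 2600 m: -9.8 × 1.4 km = -13.72°C, so T = 14.48°C.
Saturated to 4300 m: -5.6 × 1.7 km = -9.52°C, so T = 4.96°C.
Dry descent to 3600 m: +9.8 × 0.7 km = +6.86°C, so T = 11.82°C.
Net change vs windward start: 11.82 − 28.2 = -16.38°C

-16.38°C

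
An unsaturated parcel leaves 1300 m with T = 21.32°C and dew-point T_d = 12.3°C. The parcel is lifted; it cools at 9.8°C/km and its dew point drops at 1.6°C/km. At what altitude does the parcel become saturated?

T and T_d converge at 9.8 − 1.6 = 8.2°C per km
Height above start = (21.32 − 12.3) / 8.2 = 1.1 km
LCL altitude = 1300 m + 1100 m = 2400 m

2400 m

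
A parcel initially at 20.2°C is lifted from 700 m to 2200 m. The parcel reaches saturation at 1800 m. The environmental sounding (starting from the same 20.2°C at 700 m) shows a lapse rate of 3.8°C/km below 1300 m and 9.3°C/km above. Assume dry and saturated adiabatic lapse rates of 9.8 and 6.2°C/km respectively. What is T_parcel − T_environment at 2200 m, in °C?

Parcel:
  700 → 1800 m (dry, 9.8°C/km): ΔT = -9.8 × 1.1 = -10.78°C → T = 9.42°C
  1800 → 2200 m (saturated, 6.2°C/km): ΔT = -6.2 × 0.4 = -2.48°C → T = 6.94°C
Environment:
  700 → 1300 m (environment, lower layer, 3.8°C/km): ΔT = -3.8 × 0.6 = -2.28°C → T = 17.92°C
  1300 → 2200 m (environment, upper layer, 9.3°C/km): ΔT = -9.3 × 0.9 = -8.37°C → T = 9.55°C
T_parcel − T_env = 6.94 − 9.55 = -2.61°C

-2.61°C (parcel cooler than environment)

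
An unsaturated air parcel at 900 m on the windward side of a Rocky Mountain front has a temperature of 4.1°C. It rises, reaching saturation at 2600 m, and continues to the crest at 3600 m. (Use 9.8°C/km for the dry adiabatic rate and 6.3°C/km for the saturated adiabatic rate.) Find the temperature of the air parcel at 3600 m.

Dry to 2600 m: -9.8 × 1.7 km = -16.66°C, so T = -12.56°C.
Saturated to 3600 m: -6.3 × 1 km = -6.3°C, so T = -18.86°C.

-18.86°C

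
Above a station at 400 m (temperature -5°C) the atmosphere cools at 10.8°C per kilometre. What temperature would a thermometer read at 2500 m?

400 → 2500 m (environmental, 10.8°C/km): ΔT = -10.8 × 2.1 = -22.68°C → T = -27.68°C

-27.68°C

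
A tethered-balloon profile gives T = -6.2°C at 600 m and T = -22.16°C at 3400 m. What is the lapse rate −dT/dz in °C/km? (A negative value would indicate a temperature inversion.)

Γ = −ΔT/Δz = (-6.2 − (-22.16)) / (3400 − 600) m
  = 15.96°C / 2.8 km = 5.7°C/km

5.7°C/km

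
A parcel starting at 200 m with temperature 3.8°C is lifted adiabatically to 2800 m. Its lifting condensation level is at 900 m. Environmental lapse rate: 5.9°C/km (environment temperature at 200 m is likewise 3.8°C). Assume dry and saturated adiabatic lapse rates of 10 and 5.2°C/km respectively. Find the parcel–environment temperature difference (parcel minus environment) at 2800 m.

Parcel:
  Dry to 900 m: -10 × 0.7 km = -7°C, so T = -3.2°C.
  Saturated to 2800 m: -5.2 × 1.9 km = -9.88°C, so T = -13.08°C.
Environment:
  Environment to 2800 m: -5.9 × 2.6 km = -15.34°C, so T = -11.54°C.
T_parcel − T_env = -13.08 − (-11.54) = -1.54°C

-1.54°C (parcel cooler than environment)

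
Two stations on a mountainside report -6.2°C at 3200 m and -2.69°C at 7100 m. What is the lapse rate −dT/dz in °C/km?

Γ = −ΔT/Δz = (-6.2 − (-2.69)) / (7100 − 3200) m
  = -3.51°C / 3.9 km = -0.9°C/km

-0.9°C/km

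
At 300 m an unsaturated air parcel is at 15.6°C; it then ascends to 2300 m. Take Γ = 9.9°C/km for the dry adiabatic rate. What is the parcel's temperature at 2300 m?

-4.2°C

Dry adiabatic to 2300 m: -9.9 × 2 km = -19.8°C, so T = -4.2°C.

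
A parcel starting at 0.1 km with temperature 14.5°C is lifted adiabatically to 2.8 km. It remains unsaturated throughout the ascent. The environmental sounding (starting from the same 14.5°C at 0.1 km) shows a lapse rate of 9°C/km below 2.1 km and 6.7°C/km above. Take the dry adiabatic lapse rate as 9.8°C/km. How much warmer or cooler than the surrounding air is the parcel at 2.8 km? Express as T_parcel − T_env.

-3.77°C (parcel cooler than environment)

Parcel:
  From 100 m to 2800 m (dry): cools by 9.8 × 2.7 = 26.46°C, giving -11.96°C.
Environment:
  From 100 m to 2100 m (environment, lower layer): cools by 9 × 2 = 18°C, giving -3.5°C.
  From 2100 m to 2800 m (environment, upper layer): cools by 6.7 × 0.7 = 4.69°C, giving -8.19°C.
T_parcel − T_env = -11.96 − (-8.19) = -3.77°C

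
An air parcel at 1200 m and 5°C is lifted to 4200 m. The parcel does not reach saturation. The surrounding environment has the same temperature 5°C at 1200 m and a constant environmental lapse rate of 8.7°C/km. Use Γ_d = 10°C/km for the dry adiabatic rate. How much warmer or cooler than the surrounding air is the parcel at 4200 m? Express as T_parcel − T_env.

-3.9°C (parcel cooler than environment)

Parcel:
  1200 → 4200 m (dry, 10°C/km): ΔT = -10 × 3 = -30°C → T = -25°C
Environment:
  1200 → 4200 m (environment, 8.7°C/km): ΔT = -8.7 × 3 = -26.1°C → T = -21.1°C
T_parcel − T_env = -25 − (-21.1) = -3.9°C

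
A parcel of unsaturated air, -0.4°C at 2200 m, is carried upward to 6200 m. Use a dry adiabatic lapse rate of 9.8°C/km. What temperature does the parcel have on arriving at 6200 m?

-39.6°C

2200–6200 m, dry adiabatic: Δz = 4 km ⇒ ΔT = -39.2°C; T = -39.6°C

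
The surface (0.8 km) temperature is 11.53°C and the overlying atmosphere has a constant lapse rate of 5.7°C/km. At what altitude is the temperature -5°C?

Height above start = (11.53 − (-5)) / 5.7 = 2.9 km
Altitude = 800 m + 2900 m = 3700 m

3.7 km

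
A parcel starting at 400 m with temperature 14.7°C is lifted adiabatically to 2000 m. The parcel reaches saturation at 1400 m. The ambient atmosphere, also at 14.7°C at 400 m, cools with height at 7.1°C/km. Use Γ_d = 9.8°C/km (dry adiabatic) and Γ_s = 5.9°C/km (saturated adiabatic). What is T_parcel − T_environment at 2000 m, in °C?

Parcel:
  Dry to 1400 m: -9.8 × 1 km = -9.8°C, so T = 4.9°C.
  Saturated to 2000 m: -5.9 × 0.6 km = -3.54°C, so T = 1.36°C.
Environment:
  Environment to 2000 m: -7.1 × 1.6 km = -11.36°C, so T = 3.34°C.
T_parcel − T_env = 1.36 − 3.34 = -1.98°C

-1.98°C (parcel cooler than environment)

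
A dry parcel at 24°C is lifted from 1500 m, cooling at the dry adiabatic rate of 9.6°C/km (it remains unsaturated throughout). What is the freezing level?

Height above start = (24 − 0) / 9.6 = 2.5 km
Altitude = 1500 m + 2500 m = 4000 m

4000 m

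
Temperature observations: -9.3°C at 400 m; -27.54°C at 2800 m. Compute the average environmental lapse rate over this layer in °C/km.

7.6°C/km

Γ = −ΔT/Δz = (-9.3 − (-27.54)) / (2800 − 400) m
  = 18.24°C / 2.4 km = 7.6°C/km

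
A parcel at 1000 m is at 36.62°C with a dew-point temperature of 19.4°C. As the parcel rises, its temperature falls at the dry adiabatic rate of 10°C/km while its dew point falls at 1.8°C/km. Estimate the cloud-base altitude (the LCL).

3100 m

T and T_d converge at 10 − 1.8 = 8.2°C per km
Height above start = (36.62 − 19.4) / 8.2 = 2.1 km
LCL altitude = 1000 m + 2100 m = 3100 m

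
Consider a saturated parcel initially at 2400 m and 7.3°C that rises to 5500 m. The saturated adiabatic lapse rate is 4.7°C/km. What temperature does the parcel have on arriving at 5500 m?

2400 → 5500 m (saturated adiabatic, 4.7°C/km): ΔT = -4.7 × 3.1 = -14.57°C → T = -7.27°C

-7.27°C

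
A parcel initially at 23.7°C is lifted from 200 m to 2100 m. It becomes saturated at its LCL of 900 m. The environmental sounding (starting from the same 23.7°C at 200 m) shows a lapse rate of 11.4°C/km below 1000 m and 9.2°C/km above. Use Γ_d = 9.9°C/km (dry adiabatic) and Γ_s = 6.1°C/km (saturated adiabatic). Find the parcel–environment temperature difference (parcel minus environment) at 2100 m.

Parcel:
  200 → 900 m (dry, 9.9°C/km): ΔT = -9.9 × 0.7 = -6.93°C → T = 16.77°C
  900 → 2100 m (saturated, 6.1°C/km): ΔT = -6.1 × 1.2 = -7.32°C → T = 9.45°C
Environment:
  200 → 1000 m (environment, lower layer, 11.4°C/km): ΔT = -11.4 × 0.8 = -9.12°C → T = 14.58°C
  1000 → 2100 m (environment, upper layer, 9.2°C/km): ΔT = -9.2 × 1.1 = -10.12°C → T = 4.46°C
T_parcel − T_env = 9.45 − 4.46 = +4.99°C

+4.99°C (parcel warmer than environment)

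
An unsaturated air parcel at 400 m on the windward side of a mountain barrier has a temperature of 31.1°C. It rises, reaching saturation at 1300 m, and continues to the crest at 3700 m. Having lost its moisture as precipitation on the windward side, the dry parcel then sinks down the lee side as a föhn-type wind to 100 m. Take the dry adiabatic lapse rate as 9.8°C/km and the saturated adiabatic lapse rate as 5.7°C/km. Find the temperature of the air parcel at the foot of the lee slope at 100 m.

43.88°C

400 → 1300 m (dry, 9.8°C/km): ΔT = -9.8 × 0.9 = -8.82°C → T = 22.28°C
1300 → 3700 m (saturated, 5.7°C/km): ΔT = -5.7 × 2.4 = -13.68°C → T = 8.6°C
3700 → 100 m (dry descent, 9.8°C/km): ΔT = +9.8 × 3.6 = +35.28°C → T = 43.88°C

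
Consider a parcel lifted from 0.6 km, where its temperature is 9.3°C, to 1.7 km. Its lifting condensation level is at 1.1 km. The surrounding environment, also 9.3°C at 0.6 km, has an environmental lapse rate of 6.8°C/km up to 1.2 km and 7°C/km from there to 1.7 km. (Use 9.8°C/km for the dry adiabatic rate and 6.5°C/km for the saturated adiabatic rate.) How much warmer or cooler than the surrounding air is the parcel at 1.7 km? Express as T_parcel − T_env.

-1.22°C (parcel cooler than environment)

Parcel:
  Dry to 1100 m: -9.8 × 0.5 km = -4.9°C, so T = 4.4°C.
  Saturated to 1700 m: -6.5 × 0.6 km = -3.9°C, so T = 0.5°C.
Environment:
  Environment, lower layer to 1200 m: -6.8 × 0.6 km = -4.08°C, so T = 5.22°C.
  Environment, upper layer to 1700 m: -7 × 0.5 km = -3.5°C, so T = 1.72°C.
T_parcel − T_env = 0.5 − 1.72 = -1.22°C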